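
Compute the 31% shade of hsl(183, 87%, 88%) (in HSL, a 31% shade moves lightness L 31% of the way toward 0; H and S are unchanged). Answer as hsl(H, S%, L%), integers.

L moves 31% from 88 toward 0: 88 − 27.28 = 60.72 → 61.
H and S are unchanged.

hsl(183, 87%, 61%)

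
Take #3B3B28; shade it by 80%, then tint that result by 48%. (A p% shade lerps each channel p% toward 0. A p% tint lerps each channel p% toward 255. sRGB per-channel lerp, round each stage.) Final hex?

#81817F

#3B3B28 is rgb(59, 59, 40).
Lerp each channel 80% toward 0:
  R: 59 − 47.2 = 11.8 → 12
  G: 59 − 47.2 = 11.8 → 12
  B: 40 + 0.8×(0−40) = 40 − 32 = 8 → 8
After the shade: rgb(12, 12, 8) = #0C0C08.
Lerp each channel 48% toward 255:
  R: 12 + 116.64 = 128.64 → 129
  G: 12 + 0.48×(255−12) = 12 + 116.64 = 128.64 → 129
  B: 8 + 0.48×(255−8) = 8 + 118.56 = 126.56 → 127
rgb(129, 129, 127) = #81817F.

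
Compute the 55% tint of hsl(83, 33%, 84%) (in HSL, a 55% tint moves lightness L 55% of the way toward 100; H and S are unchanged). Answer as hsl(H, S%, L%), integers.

hsl(83, 33%, 93%)

L moves 55% from 84 toward 100: 84 + 8.8 = 92.8 → 93.
H and S are unchanged.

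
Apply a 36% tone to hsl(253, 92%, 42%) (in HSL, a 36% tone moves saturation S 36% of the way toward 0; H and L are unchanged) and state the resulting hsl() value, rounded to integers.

hsl(253, 59%, 42%)

S moves 36% from 92 toward 0: 92 − 33.12 = 58.88 → 59.
H and L are unchanged.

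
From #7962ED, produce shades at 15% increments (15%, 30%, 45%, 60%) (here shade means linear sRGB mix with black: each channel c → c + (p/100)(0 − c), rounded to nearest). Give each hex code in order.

#6753C9, #5545A6, #433682, #30275F

#7962ED is rgb(121, 98, 237).
15%: (121 − 18.15 = 102.85→103, 98 − 14.7 = 83.3→83, 237 − 35.55 = 201.45→201) → #6753C9
30%: (121 − 36.3 = 84.7→85, 98 − 29.4 = 68.6→69, 237 − 71.1 = 165.9→166) → #5545A6
45%: (121 − 54.45 = 66.55→67, 98 − 44.1 = 53.9→54, 237 − 106.65 = 130.35→130) → #433682
60%: (121 − 72.6 = 48.4→48, 98 − 58.8 = 39.2→39, 237 − 142.2 = 94.8→95) → #30275F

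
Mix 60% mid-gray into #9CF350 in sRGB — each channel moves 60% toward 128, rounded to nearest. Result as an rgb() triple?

#9CF350 is rgb(156, 243, 80).
Per channel, c → c + 0.6(128 − c):
  R: 156 + 0.6×(128−156) = 156 − 16.8 = 139.2 → 139
  G: 243 + 0.6×(128−243) = 243 − 69 = 174 → 174
  B: 80 + 28.8 = 108.8 → 109

rgb(139, 174, 109)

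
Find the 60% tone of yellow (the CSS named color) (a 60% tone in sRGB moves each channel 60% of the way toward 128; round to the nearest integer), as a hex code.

CSS yellow is rgb(255, 255, 0).
A 60% tone moves each channel 60% toward 128:
  R: 255 + 0.6×(128−255) = 255 − 76.2 = 178.8 → 179
  G: 255 + 0.6×(128−255) = 255 − 76.2 = 178.8 → 179
  B: 0 + 76.8 = 76.8 → 77
rgb(179, 179, 77) = #b3b34d.

#b3b34d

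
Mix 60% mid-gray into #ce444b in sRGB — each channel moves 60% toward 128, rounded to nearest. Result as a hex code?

#ce444b is rgb(206, 68, 75).
Lerp each channel 60% toward 128:
  R: 206 − 46.8 = 159.2 → 159
  G: 68 + 0.6×(128−68) = 68 + 36 = 104 → 104
  B: 75 + 31.8 = 106.8 → 107
rgb(159, 104, 107) = #9f686b.

#9f686b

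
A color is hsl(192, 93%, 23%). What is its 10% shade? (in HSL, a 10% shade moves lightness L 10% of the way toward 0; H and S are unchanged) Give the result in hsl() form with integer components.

L moves 10% from 23 toward 0: 23 − 2.3 = 20.7 → 21.
H and S are unchanged.

hsl(192, 93%, 21%)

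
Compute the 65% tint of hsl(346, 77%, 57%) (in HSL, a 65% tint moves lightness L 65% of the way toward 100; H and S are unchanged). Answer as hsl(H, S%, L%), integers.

hsl(346, 77%, 85%)

L moves 65% from 57 toward 100: 57 + 27.95 = 84.95 → 85.
H and S are unchanged.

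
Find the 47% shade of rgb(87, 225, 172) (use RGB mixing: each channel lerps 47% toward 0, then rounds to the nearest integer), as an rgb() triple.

Lerp each channel 47% toward 0:
  R: 87 + 0.47×(0−87) = 87 − 40.89 = 46.11 → 46
  G: 225 + 0.47×(0−225) = 225 − 105.75 = 119.25 → 119
  B: 172 + 0.47×(0−172) = 172 − 80.84 = 91.16 → 91

rgb(46, 119, 91)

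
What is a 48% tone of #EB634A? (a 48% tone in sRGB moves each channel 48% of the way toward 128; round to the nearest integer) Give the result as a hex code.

#EB634A is rgb(235, 99, 74).
A 48% tone moves each channel 48% toward 128:
  R: 235 + 0.48×(128−235) = 235 − 51.36 = 183.64 → 184
  G: 99 + 13.92 = 112.92 → 113
  B: 74 + 25.92 = 99.92 → 100
rgb(184, 113, 100) = #B87164.

#B87164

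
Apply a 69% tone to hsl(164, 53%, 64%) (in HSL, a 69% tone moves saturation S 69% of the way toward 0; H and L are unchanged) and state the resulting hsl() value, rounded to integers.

S moves 69% from 53 toward 0: 53 − 36.57 = 16.43 → 16.
H and L are unchanged.

hsl(164, 16%, 64%)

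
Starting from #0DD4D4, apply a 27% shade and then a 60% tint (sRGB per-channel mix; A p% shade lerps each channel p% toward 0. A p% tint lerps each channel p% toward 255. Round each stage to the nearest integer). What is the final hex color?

#0DD4D4 is rgb(13, 212, 212).
Lerp each channel 27% toward 0:
  R: 13 − 3.51 = 9.49 → 9
  G: 212 − 57.24 = 154.76 → 155
  B: 212 + 0.27×(0−212) = 212 − 57.24 = 154.76 → 155
After the shade: rgb(9, 155, 155) = #099B9B.
A 60% tint moves each channel 60% toward 255:
  R: 9 + 0.6×(255−9) = 9 + 147.6 = 156.6 → 157
  G: 155 + 60 = 215 → 215
  B: 155 + 0.6×(255−155) = 155 + 60 = 215 → 215
rgb(157, 215, 215) = #9DD7D7.

#9DD7D7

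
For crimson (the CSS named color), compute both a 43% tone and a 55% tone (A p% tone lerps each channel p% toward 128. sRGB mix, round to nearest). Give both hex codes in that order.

#B44259, #A94F61

CSS crimson is rgb(220, 20, 60).
43% tone:
  R: 220 − 39.56 = 180.44 → 180
  G: 20 + 0.43×(128−20) = 20 + 46.44 = 66.44 → 66
  B: 60 + 0.43×(128−60) = 60 + 29.24 = 89.24 → 89
  → #B44259
55% tone:
  R: 220 − 50.6 = 169.4 → 169
  G: 20 + 59.4 = 79.4 → 79
  B: 60 + 0.55×(128−60) = 60 + 37.4 = 97.4 → 97
  → #A94F61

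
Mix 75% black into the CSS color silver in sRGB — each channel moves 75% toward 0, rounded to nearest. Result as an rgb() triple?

CSS silver is rgb(192, 192, 192).
A 75% shade moves each channel 75% toward 0:
  R: 192 − 144 = 48 → 48
  G: 192 + 0.75×(0−192) = 192 − 144 = 48 → 48
  B: 192 + 0.75×(0−192) = 192 − 144 = 48 → 48

rgb(48, 48, 48)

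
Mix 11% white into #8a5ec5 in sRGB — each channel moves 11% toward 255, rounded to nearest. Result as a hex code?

#8a5ec5 is rgb(138, 94, 197).
Per channel, c → c + 0.11(255 − c):
  R: 138 + 12.87 = 150.87 → 151
  G: 94 + 0.11×(255−94) = 94 + 17.71 = 111.71 → 112
  B: 197 + 0.11×(255−197) = 197 + 6.38 = 203.38 → 203
rgb(151, 112, 203) = #9770cb.

#9770cb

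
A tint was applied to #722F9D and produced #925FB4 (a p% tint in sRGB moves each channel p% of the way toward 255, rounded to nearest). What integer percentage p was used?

23%

#722F9D is rgb(114, 47, 157); #925FB4 is rgb(146, 95, 180).
On the G channel (widest range): 95 ≈ 47 + (p/100)(255 − 47), so p ≈ 100×(95 − 47)/(255 − 47) = 4800/208 = 23.08.
p = 23 reproduces all three channels after rounding.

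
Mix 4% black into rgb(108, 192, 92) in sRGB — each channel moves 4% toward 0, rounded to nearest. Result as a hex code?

#68B858

Lerp each channel 4% toward 0:
  R: 108 + 0.04×(0−108) = 108 − 4.32 = 103.68 → 104
  G: 192 + 0.04×(0−192) = 192 − 7.68 = 184.32 → 184
  B: 92 + 0.04×(0−92) = 92 − 3.68 = 88.32 → 88
rgb(104, 184, 88) = #68B858.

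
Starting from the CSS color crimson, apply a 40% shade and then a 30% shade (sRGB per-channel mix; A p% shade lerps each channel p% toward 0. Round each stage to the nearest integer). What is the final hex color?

CSS crimson is rgb(220, 20, 60).
Per channel, c → c + 0.4(0 − c):
  R: 220 + 0.4×(0−220) = 220 − 88 = 132 → 132
  G: 20 − 8 = 12 → 12
  B: 60 + 0.4×(0−60) = 60 − 24 = 36 → 36
After the shade: rgb(132, 12, 36) = #840c24.
Per channel, c → c + 0.3(0 − c):
  R: 132 + 0.3×(0−132) = 132 − 39.6 = 92.4 → 92
  G: 12 − 3.6 = 8.4 → 8
  B: 36 + 0.3×(0−36) = 36 − 10.8 = 25.2 → 25
rgb(92, 8, 25) = #5c0819.

#5c0819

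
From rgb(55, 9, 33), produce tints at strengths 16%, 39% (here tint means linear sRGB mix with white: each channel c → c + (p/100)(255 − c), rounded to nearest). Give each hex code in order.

#573045, #856978

16%: (55 + 32 = 87→87, 9 + 39.36 = 48.36→48, 33 + 35.52 = 68.52→69) → #573045
39%: (55 + 78 = 133→133, 9 + 95.94 = 104.94→105, 33 + 86.58 = 119.58→120) → #856978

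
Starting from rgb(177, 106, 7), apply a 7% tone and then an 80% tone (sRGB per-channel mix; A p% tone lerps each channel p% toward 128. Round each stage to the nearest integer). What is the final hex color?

#897C69

Per channel, c → c + 0.07(128 − c):
  R: 177 − 3.43 = 173.57 → 174
  G: 106 + 1.54 = 107.54 → 108
  B: 7 + 0.07×(128−7) = 7 + 8.47 = 15.47 → 15
After the tone: rgb(174, 108, 15) = #AE6C0F.
Lerp each channel 80% toward 128:
  R: 174 + 0.8×(128−174) = 174 − 36.8 = 137.2 → 137
  G: 108 + 0.8×(128−108) = 108 + 16 = 124 → 124
  B: 15 + 0.8×(128−15) = 15 + 90.4 = 105.4 → 105
rgb(137, 124, 105) = #897C69.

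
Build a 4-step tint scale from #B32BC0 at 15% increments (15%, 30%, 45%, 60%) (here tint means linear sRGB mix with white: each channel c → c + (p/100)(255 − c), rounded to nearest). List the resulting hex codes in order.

#B32BC0 is rgb(179, 43, 192).
15%: (179 + 11.4 = 190.4→190, 43 + 31.8 = 74.8→75, 192 + 9.45 = 201.45→201) → #BE4BC9
30%: (179 + 22.8 = 201.8→202, 43 + 63.6 = 106.6→107, 192 + 18.9 = 210.9→211) → #CA6BD3
45%: (179 + 34.2 = 213.2→213, 43 + 95.4 = 138.4→138, 192 + 28.35 = 220.35→220) → #D58ADC
60%: (179 + 45.6 = 224.6→225, 43 + 127.2 = 170.2→170, 192 + 37.8 = 229.8→230) → #E1AAE6

#BE4BC9, #CA6BD3, #D58ADC, #E1AAE6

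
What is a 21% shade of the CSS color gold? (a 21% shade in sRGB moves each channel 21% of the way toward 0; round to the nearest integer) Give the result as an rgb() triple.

CSS gold is rgb(255, 215, 0).
Per channel, c → c + 0.21(0 − c):
  R: 255 + 0.21×(0−255) = 255 − 53.55 = 201.45 → 201
  G: 215 + 0.21×(0−215) = 215 − 45.15 = 169.85 → 170
  B: 0 + 0 = 0 → 0

rgb(201, 170, 0)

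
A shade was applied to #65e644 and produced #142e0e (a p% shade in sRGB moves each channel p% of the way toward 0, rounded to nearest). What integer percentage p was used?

#65e644 is rgb(101, 230, 68); #142e0e is rgb(20, 46, 14).
On the G channel (widest range): 46 ≈ 230 + (p/100)(0 − 230), so p ≈ 100×(46 − 230)/(0 − 230) = -18400/-230 = 80.00.
p = 80 reproduces all three channels after rounding.

80%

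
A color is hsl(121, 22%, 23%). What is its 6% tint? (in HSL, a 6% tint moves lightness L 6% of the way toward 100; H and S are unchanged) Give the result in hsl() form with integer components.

hsl(121, 22%, 28%)

L moves 6% from 23 toward 100: 23 + 4.62 = 27.62 → 28.
H and S are unchanged.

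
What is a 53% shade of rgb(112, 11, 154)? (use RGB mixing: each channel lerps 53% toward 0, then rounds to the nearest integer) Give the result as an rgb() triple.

A 53% shade moves each channel 53% toward 0:
  R: 112 + 0.53×(0−112) = 112 − 59.36 = 52.64 → 53
  G: 11 − 5.83 = 5.17 → 5
  B: 154 − 81.62 = 72.38 → 72

rgb(53, 5, 72)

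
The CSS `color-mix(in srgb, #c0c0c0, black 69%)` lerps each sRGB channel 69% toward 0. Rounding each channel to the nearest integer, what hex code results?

#c0c0c0 is rgb(192, 192, 192).
Lerp each channel 69% toward 0:
  R: 192 + 0.69×(0−192) = 192 − 132.48 = 59.52 → 60
  G: 192 − 132.48 = 59.52 → 60
  B: 192 + 0.69×(0−192) = 192 − 132.48 = 59.52 → 60
rgb(60, 60, 60) = #3c3c3c.

#3c3c3c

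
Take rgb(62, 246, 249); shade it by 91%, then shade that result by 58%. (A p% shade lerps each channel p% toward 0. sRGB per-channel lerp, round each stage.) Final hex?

#030909

A 91% shade moves each channel 91% toward 0:
  R: 62 − 56.42 = 5.58 → 6
  G: 246 + 0.91×(0−246) = 246 − 223.86 = 22.14 → 22
  B: 249 + 0.91×(0−249) = 249 − 226.59 = 22.41 → 22
After the shade: rgb(6, 22, 22) = #061616.
A 58% shade moves each channel 58% toward 0:
  R: 6 − 3.48 = 2.52 → 3
  G: 22 + 0.58×(0−22) = 22 − 12.76 = 9.24 → 9
  B: 22 + 0.58×(0−22) = 22 − 12.76 = 9.24 → 9
rgb(3, 9, 9) = #030909.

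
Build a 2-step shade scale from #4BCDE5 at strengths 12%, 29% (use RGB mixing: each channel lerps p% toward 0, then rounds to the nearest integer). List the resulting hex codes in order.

#4BCDE5 is rgb(75, 205, 229).
12%: (75 − 9 = 66→66, 205 − 24.6 = 180.4→180, 229 − 27.48 = 201.52→202) → #42B4CA
29%: (75 − 21.75 = 53.25→53, 205 − 59.45 = 145.55→146, 229 − 66.41 = 162.59→163) → #3592A3

#42B4CA, #3592A3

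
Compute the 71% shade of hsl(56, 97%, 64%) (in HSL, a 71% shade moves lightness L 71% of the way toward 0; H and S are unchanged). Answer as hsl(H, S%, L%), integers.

L moves 71% from 64 toward 0: 64 − 45.44 = 18.56 → 19.
H and S are unchanged.

hsl(56, 97%, 19%)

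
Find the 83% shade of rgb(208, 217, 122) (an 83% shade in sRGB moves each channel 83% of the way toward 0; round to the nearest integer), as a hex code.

Per channel, c → c + 0.83(0 − c):
  R: 208 − 172.64 = 35.36 → 35
  G: 217 − 180.11 = 36.89 → 37
  B: 122 + 0.83×(0−122) = 122 − 101.26 = 20.74 → 21
rgb(35, 37, 21) = #232515.

#232515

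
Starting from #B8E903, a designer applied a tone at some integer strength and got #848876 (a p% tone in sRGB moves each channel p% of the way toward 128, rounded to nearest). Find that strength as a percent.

#B8E903 is rgb(184, 233, 3); #848876 is rgb(132, 136, 118).
On the B channel (widest range): 118 ≈ 3 + (p/100)(128 − 3), so p ≈ 100×(118 − 3)/(128 − 3) = 11500/125 = 92.00.
p = 92 reproduces all three channels after rounding.

92%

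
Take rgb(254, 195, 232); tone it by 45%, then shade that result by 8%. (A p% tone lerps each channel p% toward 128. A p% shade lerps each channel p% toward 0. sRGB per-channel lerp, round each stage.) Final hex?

Lerp each channel 45% toward 128:
  R: 254 − 56.7 = 197.3 → 197
  G: 195 + 0.45×(128−195) = 195 − 30.15 = 164.85 → 165
  B: 232 + 0.45×(128−232) = 232 − 46.8 = 185.2 → 185
After the tone: rgb(197, 165, 185) = #C5A5B9.
An 8% shade moves each channel 8% toward 0:
  R: 197 + 0.08×(0−197) = 197 − 15.76 = 181.24 → 181
  G: 165 + 0.08×(0−165) = 165 − 13.2 = 151.8 → 152
  B: 185 + 0.08×(0−185) = 185 − 14.8 = 170.2 → 170
rgb(181, 152, 170) = #B598AA.

#B598AA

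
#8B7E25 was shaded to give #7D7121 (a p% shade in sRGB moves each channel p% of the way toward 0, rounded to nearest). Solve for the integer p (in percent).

10%

#8B7E25 is rgb(139, 126, 37); #7D7121 is rgb(125, 113, 33).
On the R channel (widest range): 125 ≈ 139 + (p/100)(0 − 139), so p ≈ 100×(125 − 139)/(0 − 139) = -1400/-139 = 10.07.
p = 10 reproduces all three channels after rounding.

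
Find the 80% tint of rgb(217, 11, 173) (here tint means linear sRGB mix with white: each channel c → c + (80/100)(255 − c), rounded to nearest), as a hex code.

#F7CEEF

An 80% tint moves each channel 80% toward 255:
  R: 217 + 30.4 = 247.4 → 247
  G: 11 + 0.8×(255−11) = 11 + 195.2 = 206.2 → 206
  B: 173 + 0.8×(255−173) = 173 + 65.6 = 238.6 → 239
rgb(247, 206, 239) = #F7CEEF.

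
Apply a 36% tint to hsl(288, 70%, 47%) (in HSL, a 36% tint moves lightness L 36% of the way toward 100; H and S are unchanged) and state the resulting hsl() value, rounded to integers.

L moves 36% from 47 toward 100: 47 + 19.08 = 66.08 → 66.
H and S are unchanged.

hsl(288, 70%, 66%)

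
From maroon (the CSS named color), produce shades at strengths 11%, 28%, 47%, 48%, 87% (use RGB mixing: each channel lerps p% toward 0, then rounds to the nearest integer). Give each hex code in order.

#720000, #5c0000, #440000, #430000, #110000

CSS maroon is rgb(128, 0, 0).
11%: (128 − 14.08 = 113.92→114, 0→0, 0→0) → #720000
28%: (128 − 35.84 = 92.16→92, 0→0, 0→0) → #5c0000
47%: (128 − 60.16 = 67.84→68, 0→0, 0→0) → #440000
48%: (128 − 61.44 = 66.56→67, 0→0, 0→0) → #430000
87%: (128 − 111.36 = 16.64→17, 0→0, 0→0) → #110000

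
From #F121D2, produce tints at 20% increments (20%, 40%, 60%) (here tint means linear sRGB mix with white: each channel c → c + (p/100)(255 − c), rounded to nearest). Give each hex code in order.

#F44DDB, #F77AE4, #F9A6ED

#F121D2 is rgb(241, 33, 210).
20%: (241 + 2.8 = 243.8→244, 33 + 44.4 = 77.4→77, 210 + 9 = 219→219) → #F44DDB
40%: (241 + 5.6 = 246.6→247, 33 + 88.8 = 121.8→122, 210 + 18 = 228→228) → #F77AE4
60%: (241 + 8.4 = 249.4→249, 33 + 133.2 = 166.2→166, 210 + 27 = 237→237) → #F9A6ED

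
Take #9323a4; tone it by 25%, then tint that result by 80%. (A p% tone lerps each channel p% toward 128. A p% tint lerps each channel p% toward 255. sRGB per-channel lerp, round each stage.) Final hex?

#e8d8eb

#9323a4 is rgb(147, 35, 164).
A 25% tone moves each channel 25% toward 128:
  R: 147 + 0.25×(128−147) = 147 − 4.75 = 142.25 → 142
  G: 35 + 23.25 = 58.25 → 58
  B: 164 − 9 = 155 → 155
After the tone: rgb(142, 58, 155) = #8e3a9b.
Per channel, c → c + 0.8(255 − c):
  R: 142 + 0.8×(255−142) = 142 + 90.4 = 232.4 → 232
  G: 58 + 0.8×(255−58) = 58 + 157.6 = 215.6 → 216
  B: 155 + 0.8×(255−155) = 155 + 80 = 235 → 235
rgb(232, 216, 235) = #e8d8eb.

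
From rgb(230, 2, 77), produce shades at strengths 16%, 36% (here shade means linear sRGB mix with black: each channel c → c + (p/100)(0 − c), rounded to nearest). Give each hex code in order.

#C10241, #930131

16%: (230 − 36.8 = 193.2→193, 2→2, 77 − 12.32 = 64.68→65) → #C10241
36%: (230 − 82.8 = 147.2→147, 2 − 0.72 = 1.28→1, 77 − 27.72 = 49.28→49) → #930131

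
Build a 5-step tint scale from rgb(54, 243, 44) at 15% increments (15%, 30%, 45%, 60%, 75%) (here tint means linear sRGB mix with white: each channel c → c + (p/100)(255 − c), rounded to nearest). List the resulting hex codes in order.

#54F54C, #72F76B, #90F88B, #AFFAAB, #CDFCCA

15%: (54 + 30.15 = 84.15→84, 243 + 1.8 = 244.8→245, 44 + 31.65 = 75.65→76) → #54F54C
30%: (54 + 60.3 = 114.3→114, 243 + 3.6 = 246.6→247, 44 + 63.3 = 107.3→107) → #72F76B
45%: (54 + 90.45 = 144.45→144, 243 + 5.4 = 248.4→248, 44 + 94.95 = 138.95→139) → #90F88B
60%: (54 + 120.6 = 174.6→175, 243 + 7.2 = 250.2→250, 44 + 126.6 = 170.6→171) → #AFFAAB
75%: (54 + 150.75 = 204.75→205, 243 + 9 = 252→252, 44 + 158.25 = 202.25→202) → #CDFCCA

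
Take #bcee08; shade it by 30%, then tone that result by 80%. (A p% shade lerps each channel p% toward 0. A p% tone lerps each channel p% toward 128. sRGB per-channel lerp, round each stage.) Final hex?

#bcee08 is rgb(188, 238, 8).
Per channel, c → c + 0.3(0 − c):
  R: 188 − 56.4 = 131.6 → 132
  G: 238 + 0.3×(0−238) = 238 − 71.4 = 166.6 → 167
  B: 8 + 0.3×(0−8) = 8 − 2.4 = 5.6 → 6
After the shade: rgb(132, 167, 6) = #84a706.
An 80% tone moves each channel 80% toward 128:
  R: 132 + 0.8×(128−132) = 132 − 3.2 = 128.8 → 129
  G: 167 + 0.8×(128−167) = 167 − 31.2 = 135.8 → 136
  B: 6 + 97.6 = 103.6 → 104
rgb(129, 136, 104) = #818868.

#818868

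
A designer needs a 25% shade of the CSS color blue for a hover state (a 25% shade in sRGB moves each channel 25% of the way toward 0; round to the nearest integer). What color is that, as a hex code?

#0000BF

CSS blue is rgb(0, 0, 255).
Lerp each channel 25% toward 0:
  R: 0 + 0.25×(0−0) = 0 + 0 = 0 → 0
  G: 0 + 0.25×(0−0) = 0 + 0 = 0 → 0
  B: 255 + 0.25×(0−255) = 255 − 63.75 = 191.25 → 191
rgb(0, 0, 191) = #0000BF.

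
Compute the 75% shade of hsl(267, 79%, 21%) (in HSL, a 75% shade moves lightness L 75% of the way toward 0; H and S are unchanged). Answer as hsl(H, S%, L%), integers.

L moves 75% from 21 toward 0: 21 − 15.75 = 5.25 → 5.
H and S are unchanged.

hsl(267, 79%, 5%)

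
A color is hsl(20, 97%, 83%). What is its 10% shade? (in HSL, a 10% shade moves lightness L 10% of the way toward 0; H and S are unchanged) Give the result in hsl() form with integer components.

L moves 10% from 83 toward 0: 83 − 8.3 = 74.7 → 75.
H and S are unchanged.

hsl(20, 97%, 75%)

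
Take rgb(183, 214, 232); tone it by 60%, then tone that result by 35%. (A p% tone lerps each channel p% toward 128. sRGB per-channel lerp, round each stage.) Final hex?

Lerp each channel 60% toward 128:
  R: 183 − 33 = 150 → 150
  G: 214 − 51.6 = 162.4 → 162
  B: 232 − 62.4 = 169.6 → 170
After the tone: rgb(150, 162, 170) = #96a2aa.
Lerp each channel 35% toward 128:
  R: 150 + 0.35×(128−150) = 150 − 7.7 = 142.3 → 142
  G: 162 + 0.35×(128−162) = 162 − 11.9 = 150.1 → 150
  B: 170 − 14.7 = 155.3 → 155
rgb(142, 150, 155) = #8e969b.

#8e969b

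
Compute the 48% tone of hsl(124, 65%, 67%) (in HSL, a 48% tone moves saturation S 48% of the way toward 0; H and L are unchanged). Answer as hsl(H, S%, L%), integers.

hsl(124, 34%, 67%)

S moves 48% from 65 toward 0: 65 − 31.2 = 33.8 → 34.
H and L are unchanged.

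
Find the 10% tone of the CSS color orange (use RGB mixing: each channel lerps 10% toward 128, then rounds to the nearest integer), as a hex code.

CSS orange is rgb(255, 165, 0).
Per channel, c → c + 0.1(128 − c):
  R: 255 + 0.1×(128−255) = 255 − 12.7 = 242.3 → 242
  G: 165 − 3.7 = 161.3 → 161
  B: 0 + 12.8 = 12.8 → 13
rgb(242, 161, 13) = #F2A10D.

#F2A10D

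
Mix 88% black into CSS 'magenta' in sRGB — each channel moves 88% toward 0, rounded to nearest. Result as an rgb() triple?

rgb(31, 0, 31)

CSS magenta is rgb(255, 0, 255).
An 88% shade moves each channel 88% toward 0:
  R: 255 + 0.88×(0−255) = 255 − 224.4 = 30.6 → 31
  G: 0 + 0.88×(0−0) = 0 + 0 = 0 → 0
  B: 255 − 224.4 = 30.6 → 31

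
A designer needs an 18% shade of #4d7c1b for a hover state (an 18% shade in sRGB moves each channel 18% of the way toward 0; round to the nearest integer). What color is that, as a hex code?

#4d7c1b is rgb(77, 124, 27).
Per channel, c → c + 0.18(0 − c):
  R: 77 − 13.86 = 63.14 → 63
  G: 124 + 0.18×(0−124) = 124 − 22.32 = 101.68 → 102
  B: 27 + 0.18×(0−27) = 27 − 4.86 = 22.14 → 22
rgb(63, 102, 22) = #3f6616.

#3f6616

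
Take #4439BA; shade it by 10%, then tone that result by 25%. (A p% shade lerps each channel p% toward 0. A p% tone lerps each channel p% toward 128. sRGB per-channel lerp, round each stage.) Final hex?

#4E469D

#4439BA is rgb(68, 57, 186).
Lerp each channel 10% toward 0:
  R: 68 + 0.1×(0−68) = 68 − 6.8 = 61.2 → 61
  G: 57 + 0.1×(0−57) = 57 − 5.7 = 51.3 → 51
  B: 186 + 0.1×(0−186) = 186 − 18.6 = 167.4 → 167
After the shade: rgb(61, 51, 167) = #3D33A7.
Lerp each channel 25% toward 128:
  R: 61 + 16.75 = 77.75 → 78
  G: 51 + 19.25 = 70.25 → 70
  B: 167 − 9.75 = 157.25 → 157
rgb(78, 70, 157) = #4E469D.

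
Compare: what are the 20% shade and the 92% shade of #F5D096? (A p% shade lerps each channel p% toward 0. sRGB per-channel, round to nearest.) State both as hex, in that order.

#C4A678, #14110C

#F5D096 is rgb(245, 208, 150).
20% shade:
  R: 245 + 0.2×(0−245) = 245 − 49 = 196 → 196
  G: 208 + 0.2×(0−208) = 208 − 41.6 = 166.4 → 166
  B: 150 + 0.2×(0−150) = 150 − 30 = 120 → 120
  → #C4A678
92% shade:
  R: 245 − 225.4 = 19.6 → 20
  G: 208 − 191.36 = 16.64 → 17
  B: 150 − 138 = 12 → 12
  → #14110C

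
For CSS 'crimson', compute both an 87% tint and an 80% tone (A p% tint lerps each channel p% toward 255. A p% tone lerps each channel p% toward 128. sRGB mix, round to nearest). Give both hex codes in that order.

CSS crimson is rgb(220, 20, 60).
87% tint:
  R: 220 + 0.87×(255−220) = 220 + 30.45 = 250.45 → 250
  G: 20 + 0.87×(255−20) = 20 + 204.45 = 224.45 → 224
  B: 60 + 169.65 = 229.65 → 230
  → #fae0e6
80% tone:
  R: 220 + 0.8×(128−220) = 220 − 73.6 = 146.4 → 146
  G: 20 + 0.8×(128−20) = 20 + 86.4 = 106.4 → 106
  B: 60 + 54.4 = 114.4 → 114
  → #926a72

#fae0e6, #926a72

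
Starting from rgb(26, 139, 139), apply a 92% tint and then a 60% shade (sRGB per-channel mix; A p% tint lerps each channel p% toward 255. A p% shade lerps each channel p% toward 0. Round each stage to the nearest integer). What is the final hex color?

#5F6262

Per channel, c → c + 0.92(255 − c):
  R: 26 + 0.92×(255−26) = 26 + 210.68 = 236.68 → 237
  G: 139 + 0.92×(255−139) = 139 + 106.72 = 245.72 → 246
  B: 139 + 0.92×(255−139) = 139 + 106.72 = 245.72 → 246
After the tint: rgb(237, 246, 246) = #EDF6F6.
Lerp each channel 60% toward 0:
  R: 237 − 142.2 = 94.8 → 95
  G: 246 + 0.6×(0−246) = 246 − 147.6 = 98.4 → 98
  B: 246 − 147.6 = 98.4 → 98
rgb(95, 98, 98) = #5F6262.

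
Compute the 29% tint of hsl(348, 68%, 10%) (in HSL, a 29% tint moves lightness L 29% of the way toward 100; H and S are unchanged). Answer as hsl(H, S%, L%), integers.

L moves 29% from 10 toward 100: 10 + 26.1 = 36.1 → 36.
H and S are unchanged.

hsl(348, 68%, 36%)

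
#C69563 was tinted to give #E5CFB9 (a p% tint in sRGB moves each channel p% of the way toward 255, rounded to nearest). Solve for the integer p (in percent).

#C69563 is rgb(198, 149, 99); #E5CFB9 is rgb(229, 207, 185).
On the B channel (widest range): 185 ≈ 99 + (p/100)(255 − 99), so p ≈ 100×(185 − 99)/(255 − 99) = 8600/156 = 55.13.
p = 55 reproduces all three channels after rounding.

55%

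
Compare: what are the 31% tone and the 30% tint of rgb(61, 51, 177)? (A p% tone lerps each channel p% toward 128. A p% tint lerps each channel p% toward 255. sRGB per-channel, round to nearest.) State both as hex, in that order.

#524ba2, #7770c8

31% tone:
  R: 61 + 20.77 = 81.77 → 82
  G: 51 + 23.87 = 74.87 → 75
  B: 177 + 0.31×(128−177) = 177 − 15.19 = 161.81 → 162
  → #524ba2
30% tint:
  R: 61 + 0.3×(255−61) = 61 + 58.2 = 119.2 → 119
  G: 51 + 61.2 = 112.2 → 112
  B: 177 + 0.3×(255−177) = 177 + 23.4 = 200.4 → 200
  → #7770c8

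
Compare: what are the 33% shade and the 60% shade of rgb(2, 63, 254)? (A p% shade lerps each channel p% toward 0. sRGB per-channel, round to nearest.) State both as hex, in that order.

#012AAA, #011966

33% shade:
  R: 2 + 0.33×(0−2) = 2 − 0.66 = 1.34 → 1
  G: 63 + 0.33×(0−63) = 63 − 20.79 = 42.21 → 42
  B: 254 + 0.33×(0−254) = 254 − 83.82 = 170.18 → 170
  → #012AAA
60% shade:
  R: 2 + 0.6×(0−2) = 2 − 1.2 = 0.8 → 1
  G: 63 + 0.6×(0−63) = 63 − 37.8 = 25.2 → 25
  B: 254 − 152.4 = 101.6 → 102
  → #011966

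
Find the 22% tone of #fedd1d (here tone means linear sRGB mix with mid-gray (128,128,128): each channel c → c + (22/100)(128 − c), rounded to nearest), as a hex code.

#fedd1d is rgb(254, 221, 29).
Lerp each channel 22% toward 128:
  R: 254 + 0.22×(128−254) = 254 − 27.72 = 226.28 → 226
  G: 221 + 0.22×(128−221) = 221 − 20.46 = 200.54 → 201
  B: 29 + 21.78 = 50.78 → 51
rgb(226, 201, 51) = #e2c933.

#e2c933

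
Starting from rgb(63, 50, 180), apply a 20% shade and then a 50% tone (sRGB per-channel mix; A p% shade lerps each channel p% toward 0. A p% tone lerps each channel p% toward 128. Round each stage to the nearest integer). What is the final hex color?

#595488

A 20% shade moves each channel 20% toward 0:
  R: 63 − 12.6 = 50.4 → 50
  G: 50 + 0.2×(0−50) = 50 − 10 = 40 → 40
  B: 180 − 36 = 144 → 144
After the shade: rgb(50, 40, 144) = #322890.
Per channel, c → c + 0.5(128 − c):
  R: 50 + 0.5×(128−50) = 50 + 39 = 89 → 89
  G: 40 + 44 = 84 → 84
  B: 144 + 0.5×(128−144) = 144 − 8 = 136 → 136
rgb(89, 84, 136) = #595488.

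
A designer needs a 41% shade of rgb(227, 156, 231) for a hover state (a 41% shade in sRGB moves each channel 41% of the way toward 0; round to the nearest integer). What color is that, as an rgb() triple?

Lerp each channel 41% toward 0:
  R: 227 − 93.07 = 133.93 → 134
  G: 156 + 0.41×(0−156) = 156 − 63.96 = 92.04 → 92
  B: 231 + 0.41×(0−231) = 231 − 94.71 = 136.29 → 136

rgb(134, 92, 136)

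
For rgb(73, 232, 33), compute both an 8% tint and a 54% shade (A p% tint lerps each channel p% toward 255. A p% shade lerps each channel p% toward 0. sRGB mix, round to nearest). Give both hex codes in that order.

8% tint:
  R: 73 + 14.56 = 87.56 → 88
  G: 232 + 1.84 = 233.84 → 234
  B: 33 + 17.76 = 50.76 → 51
  → #58ea33
54% shade:
  R: 73 + 0.54×(0−73) = 73 − 39.42 = 33.58 → 34
  G: 232 − 125.28 = 106.72 → 107
  B: 33 + 0.54×(0−33) = 33 − 17.82 = 15.18 → 15
  → #226b0f

#58ea33, #226b0f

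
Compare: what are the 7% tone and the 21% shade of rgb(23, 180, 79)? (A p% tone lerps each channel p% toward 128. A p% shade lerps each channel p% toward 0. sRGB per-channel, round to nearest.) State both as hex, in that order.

7% tone:
  R: 23 + 0.07×(128−23) = 23 + 7.35 = 30.35 → 30
  G: 180 − 3.64 = 176.36 → 176
  B: 79 + 0.07×(128−79) = 79 + 3.43 = 82.43 → 82
  → #1EB052
21% shade:
  R: 23 − 4.83 = 18.17 → 18
  G: 180 − 37.8 = 142.2 → 142
  B: 79 + 0.21×(0−79) = 79 − 16.59 = 62.41 → 62
  → #128E3E

#1EB052, #128E3E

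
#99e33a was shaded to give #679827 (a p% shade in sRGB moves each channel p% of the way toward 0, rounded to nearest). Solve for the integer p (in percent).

33%

#99e33a is rgb(153, 227, 58); #679827 is rgb(103, 152, 39).
On the G channel (widest range): 152 ≈ 227 + (p/100)(0 − 227), so p ≈ 100×(152 − 227)/(0 − 227) = -7500/-227 = 33.04.
p = 33 reproduces all three channels after rounding.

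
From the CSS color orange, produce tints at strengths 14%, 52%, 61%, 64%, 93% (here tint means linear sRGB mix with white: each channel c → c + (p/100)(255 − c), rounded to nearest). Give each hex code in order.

CSS orange is rgb(255, 165, 0).
14%: (255→255, 165 + 12.6 = 177.6→178, 0 + 35.7 = 35.7→36) → #FFB224
52%: (255→255, 165 + 46.8 = 211.8→212, 0 + 132.6 = 132.6→133) → #FFD485
61%: (255→255, 165 + 54.9 = 219.9→220, 0 + 155.55 = 155.55→156) → #FFDC9C
64%: (255→255, 165 + 57.6 = 222.6→223, 0 + 163.2 = 163.2→163) → #FFDFA3
93%: (255→255, 165 + 83.7 = 248.7→249, 0 + 237.15 = 237.15→237) → #FFF9ED

#FFB224, #FFD485, #FFDC9C, #FFDFA3, #FFF9ED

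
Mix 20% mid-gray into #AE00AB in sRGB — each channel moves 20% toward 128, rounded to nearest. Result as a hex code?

#A51AA2

#AE00AB is rgb(174, 0, 171).
Per channel, c → c + 0.2(128 − c):
  R: 174 + 0.2×(128−174) = 174 − 9.2 = 164.8 → 165
  G: 0 + 25.6 = 25.6 → 26
  B: 171 − 8.6 = 162.4 → 162
rgb(165, 26, 162) = #A51AA2.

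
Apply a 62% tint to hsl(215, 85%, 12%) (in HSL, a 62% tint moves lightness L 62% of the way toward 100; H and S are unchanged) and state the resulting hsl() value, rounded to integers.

L moves 62% from 12 toward 100: 12 + 54.56 = 66.56 → 67.
H and S are unchanged.

hsl(215, 85%, 67%)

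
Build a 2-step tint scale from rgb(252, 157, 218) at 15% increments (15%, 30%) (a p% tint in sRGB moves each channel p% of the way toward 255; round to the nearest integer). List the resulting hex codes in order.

#FCACE0, #FDBAE5

15%: (252→252, 157 + 14.7 = 171.7→172, 218 + 5.55 = 223.55→224) → #FCACE0
30%: (252 + 0.9 = 252.9→253, 157 + 29.4 = 186.4→186, 218 + 11.1 = 229.1→229) → #FDBAE5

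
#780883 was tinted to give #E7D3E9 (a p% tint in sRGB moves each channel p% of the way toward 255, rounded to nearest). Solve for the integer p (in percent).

#780883 is rgb(120, 8, 131); #E7D3E9 is rgb(231, 211, 233).
On the G channel (widest range): 211 ≈ 8 + (p/100)(255 − 8), so p ≈ 100×(211 − 8)/(255 − 8) = 20300/247 = 82.19.
p = 82 reproduces all three channels after rounding.

82%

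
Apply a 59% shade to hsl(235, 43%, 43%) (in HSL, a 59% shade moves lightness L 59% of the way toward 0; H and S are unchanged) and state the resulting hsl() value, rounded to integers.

L moves 59% from 43 toward 0: 43 − 25.37 = 17.63 → 18.
H and S are unchanged.

hsl(235, 43%, 18%)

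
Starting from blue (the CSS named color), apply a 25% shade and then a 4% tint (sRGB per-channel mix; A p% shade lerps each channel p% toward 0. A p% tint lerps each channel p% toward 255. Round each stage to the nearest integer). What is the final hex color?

#0a0ac2

CSS blue is rgb(0, 0, 255).
Lerp each channel 25% toward 0:
  R: 0 + 0 = 0 → 0
  G: 0 + 0.25×(0−0) = 0 + 0 = 0 → 0
  B: 255 + 0.25×(0−255) = 255 − 63.75 = 191.25 → 191
After the shade: rgb(0, 0, 191) = #0000bf.
Per channel, c → c + 0.04(255 − c):
  R: 0 + 0.04×(255−0) = 0 + 10.2 = 10.2 → 10
  G: 0 + 0.04×(255−0) = 0 + 10.2 = 10.2 → 10
  B: 191 + 0.04×(255−191) = 191 + 2.56 = 193.56 → 194
rgb(10, 10, 194) = #0a0ac2.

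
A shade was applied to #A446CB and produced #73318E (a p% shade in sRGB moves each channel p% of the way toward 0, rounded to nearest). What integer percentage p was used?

30%

#A446CB is rgb(164, 70, 203); #73318E is rgb(115, 49, 142).
On the B channel (widest range): 142 ≈ 203 + (p/100)(0 − 203), so p ≈ 100×(142 − 203)/(0 − 203) = -6100/-203 = 30.05.
p = 30 reproduces all three channels after rounding.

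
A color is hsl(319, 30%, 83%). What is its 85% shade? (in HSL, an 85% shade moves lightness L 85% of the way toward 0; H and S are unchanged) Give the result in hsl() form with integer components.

L moves 85% from 83 toward 0: 83 − 70.55 = 12.45 → 12.
H and S are unchanged.

hsl(319, 30%, 12%)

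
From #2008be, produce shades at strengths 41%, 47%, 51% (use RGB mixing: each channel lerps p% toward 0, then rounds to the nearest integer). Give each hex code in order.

#130570, #110465, #10045d

#2008be is rgb(32, 8, 190).
41%: (32 − 13.12 = 18.88→19, 8 − 3.28 = 4.72→5, 190 − 77.9 = 112.1→112) → #130570
47%: (32 − 15.04 = 16.96→17, 8 − 3.76 = 4.24→4, 190 − 89.3 = 100.7→101) → #110465
51%: (32 − 16.32 = 15.68→16, 8 − 4.08 = 3.92→4, 190 − 96.9 = 93.1→93) → #10045d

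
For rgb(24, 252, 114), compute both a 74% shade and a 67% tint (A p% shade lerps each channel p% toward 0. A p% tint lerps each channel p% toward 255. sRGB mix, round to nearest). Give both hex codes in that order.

74% shade:
  R: 24 − 17.76 = 6.24 → 6
  G: 252 + 0.74×(0−252) = 252 − 186.48 = 65.52 → 66
  B: 114 − 84.36 = 29.64 → 30
  → #06421E
67% tint:
  R: 24 + 154.77 = 178.77 → 179
  G: 252 + 0.67×(255−252) = 252 + 2.01 = 254.01 → 254
  B: 114 + 94.47 = 208.47 → 208
  → #B3FED0

#06421E, #B3FED0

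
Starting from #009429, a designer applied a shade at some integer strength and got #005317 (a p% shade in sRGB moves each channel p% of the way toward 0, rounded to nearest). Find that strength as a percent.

#009429 is rgb(0, 148, 41); #005317 is rgb(0, 83, 23).
On the G channel (widest range): 83 ≈ 148 + (p/100)(0 − 148), so p ≈ 100×(83 − 148)/(0 − 148) = -6500/-148 = 43.92.
p = 44 reproduces all three channels after rounding.

44%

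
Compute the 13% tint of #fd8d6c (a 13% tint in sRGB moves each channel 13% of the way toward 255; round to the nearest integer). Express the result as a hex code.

#fd9c7f

#fd8d6c is rgb(253, 141, 108).
A 13% tint moves each channel 13% toward 255:
  R: 253 + 0.26 = 253.26 → 253
  G: 141 + 0.13×(255−141) = 141 + 14.82 = 155.82 → 156
  B: 108 + 19.11 = 127.11 → 127
rgb(253, 156, 127) = #fd9c7f.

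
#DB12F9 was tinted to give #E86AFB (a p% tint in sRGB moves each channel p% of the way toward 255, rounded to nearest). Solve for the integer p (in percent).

#DB12F9 is rgb(219, 18, 249); #E86AFB is rgb(232, 106, 251).
On the G channel (widest range): 106 ≈ 18 + (p/100)(255 − 18), so p ≈ 100×(106 − 18)/(255 − 18) = 8800/237 = 37.13.
p = 37 reproduces all three channels after rounding.

37%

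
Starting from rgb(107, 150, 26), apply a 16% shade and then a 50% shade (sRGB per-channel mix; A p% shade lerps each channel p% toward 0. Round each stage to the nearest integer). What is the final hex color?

#2d3f0b

Lerp each channel 16% toward 0:
  R: 107 + 0.16×(0−107) = 107 − 17.12 = 89.88 → 90
  G: 150 − 24 = 126 → 126
  B: 26 + 0.16×(0−26) = 26 − 4.16 = 21.84 → 22
After the shade: rgb(90, 126, 22) = #5a7e16.
Per channel, c → c + 0.5(0 − c):
  R: 90 + 0.5×(0−90) = 90 − 45 = 45 → 45
  G: 126 + 0.5×(0−126) = 126 − 63 = 63 → 63
  B: 22 − 11 = 11 → 11
rgb(45, 63, 11) = #2d3f0b.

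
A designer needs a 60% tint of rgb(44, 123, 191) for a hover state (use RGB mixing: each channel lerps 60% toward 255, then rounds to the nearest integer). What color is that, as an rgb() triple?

Lerp each channel 60% toward 255:
  R: 44 + 0.6×(255−44) = 44 + 126.6 = 170.6 → 171
  G: 123 + 0.6×(255−123) = 123 + 79.2 = 202.2 → 202
  B: 191 + 0.6×(255−191) = 191 + 38.4 = 229.4 → 229

rgb(171, 202, 229)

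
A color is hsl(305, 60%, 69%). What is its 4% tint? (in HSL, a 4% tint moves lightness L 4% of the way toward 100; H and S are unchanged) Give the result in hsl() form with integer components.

L moves 4% from 69 toward 100: 69 + 1.24 = 70.24 → 70.
H and S are unchanged.

hsl(305, 60%, 70%)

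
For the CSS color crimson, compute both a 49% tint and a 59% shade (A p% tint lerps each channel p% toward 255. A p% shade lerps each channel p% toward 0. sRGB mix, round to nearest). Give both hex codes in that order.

CSS crimson is rgb(220, 20, 60).
49% tint:
  R: 220 + 17.15 = 237.15 → 237
  G: 20 + 115.15 = 135.15 → 135
  B: 60 + 95.55 = 155.55 → 156
  → #ED879C
59% shade:
  R: 220 − 129.8 = 90.2 → 90
  G: 20 + 0.59×(0−20) = 20 − 11.8 = 8.2 → 8
  B: 60 − 35.4 = 24.6 → 25
  → #5A0819

#ED879C, #5A0819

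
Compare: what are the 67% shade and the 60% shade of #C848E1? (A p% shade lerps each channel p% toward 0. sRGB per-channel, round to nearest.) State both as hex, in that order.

#42184A, #501D5A

#C848E1 is rgb(200, 72, 225).
67% shade:
  R: 200 − 134 = 66 → 66
  G: 72 − 48.24 = 23.76 → 24
  B: 225 − 150.75 = 74.25 → 74
  → #42184A
60% shade:
  R: 200 + 0.6×(0−200) = 200 − 120 = 80 → 80
  G: 72 − 43.2 = 28.8 → 29
  B: 225 + 0.6×(0−225) = 225 − 135 = 90 → 90
  → #501D5A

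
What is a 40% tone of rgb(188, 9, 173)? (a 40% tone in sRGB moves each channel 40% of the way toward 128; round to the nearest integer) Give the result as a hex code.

A 40% tone moves each channel 40% toward 128:
  R: 188 − 24 = 164 → 164
  G: 9 + 0.4×(128−9) = 9 + 47.6 = 56.6 → 57
  B: 173 + 0.4×(128−173) = 173 − 18 = 155 → 155
rgb(164, 57, 155) = #a4399b.

#a4399b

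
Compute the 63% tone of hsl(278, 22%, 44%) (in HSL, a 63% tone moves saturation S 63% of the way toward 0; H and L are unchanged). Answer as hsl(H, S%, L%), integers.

hsl(278, 8%, 44%)

S moves 63% from 22 toward 0: 22 − 13.86 = 8.14 → 8.
H and L are unchanged.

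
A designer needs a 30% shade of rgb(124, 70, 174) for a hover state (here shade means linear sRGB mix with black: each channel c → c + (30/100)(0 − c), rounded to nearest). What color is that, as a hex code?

A 30% shade moves each channel 30% toward 0:
  R: 124 + 0.3×(0−124) = 124 − 37.2 = 86.8 → 87
  G: 70 − 21 = 49 → 49
  B: 174 − 52.2 = 121.8 → 122
rgb(87, 49, 122) = #57317a.

#57317a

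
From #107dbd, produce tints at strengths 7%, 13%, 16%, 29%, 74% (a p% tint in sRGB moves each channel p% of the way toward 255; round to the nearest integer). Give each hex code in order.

#107dbd is rgb(16, 125, 189).
7%: (16 + 16.73 = 32.73→33, 125 + 9.1 = 134.1→134, 189 + 4.62 = 193.62→194) → #2186c2
13%: (16 + 31.07 = 47.07→47, 125 + 16.9 = 141.9→142, 189 + 8.58 = 197.58→198) → #2f8ec6
16%: (16 + 38.24 = 54.24→54, 125 + 20.8 = 145.8→146, 189 + 10.56 = 199.56→200) → #3692c8
29%: (16 + 69.31 = 85.31→85, 125 + 37.7 = 162.7→163, 189 + 19.14 = 208.14→208) → #55a3d0
74%: (16 + 176.86 = 192.86→193, 125 + 96.2 = 221.2→221, 189 + 48.84 = 237.84→238) → #c1ddee

#2186c2, #2f8ec6, #3692c8, #55a3d0, #c1ddee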